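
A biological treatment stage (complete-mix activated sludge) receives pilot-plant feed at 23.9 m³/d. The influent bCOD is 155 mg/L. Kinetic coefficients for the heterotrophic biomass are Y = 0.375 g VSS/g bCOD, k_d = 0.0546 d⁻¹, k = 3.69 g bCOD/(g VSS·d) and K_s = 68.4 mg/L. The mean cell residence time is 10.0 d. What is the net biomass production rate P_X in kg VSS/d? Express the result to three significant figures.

Effluent substrate depends only on kinetics and SRT: S = K_s(1 + k_d θ_c) / [θ_c(Yk − k_d) − 1] = 68.4 × (1 + 0.0546 × 10.0) / [10.0 × (0.375 × 3.69 − 0.0546) − 1] = 105.7 / 12.29 = 8.603 mg/L.
The observed yield is Y_obs = Y/(1 + k_d·θ_c) = 0.375 / (1 + 0.0546 × 10.0) = 0.375 / 1.546 = 0.2426 g VSS per g bCOD removed.
Q·(S₀ − S) = 23.9 × (155 − 8.60) × 10⁻³ = 3.499 kg/d removed.
P_X = Y_obs · Q(S₀ − S) = 0.2426 × 3.499 = 0.8487 kg VSS/d.

P_X ≈ 0.849 kg VSS/d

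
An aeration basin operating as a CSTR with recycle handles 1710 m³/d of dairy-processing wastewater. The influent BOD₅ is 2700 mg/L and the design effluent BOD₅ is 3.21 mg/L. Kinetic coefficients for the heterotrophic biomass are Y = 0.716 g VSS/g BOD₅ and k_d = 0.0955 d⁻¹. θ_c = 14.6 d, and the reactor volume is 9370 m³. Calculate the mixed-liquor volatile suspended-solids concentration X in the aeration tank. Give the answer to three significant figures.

X ≈ 2150 mg/L

X = Y·Q·ΔS·θ_c / [V·(1 + k_d θ_c)] = 0.716 × 1710 × (2700 − 3.21) × 14.6 / [9370 × (1 + 0.0955 × 14.6)] = 2149 mg/L.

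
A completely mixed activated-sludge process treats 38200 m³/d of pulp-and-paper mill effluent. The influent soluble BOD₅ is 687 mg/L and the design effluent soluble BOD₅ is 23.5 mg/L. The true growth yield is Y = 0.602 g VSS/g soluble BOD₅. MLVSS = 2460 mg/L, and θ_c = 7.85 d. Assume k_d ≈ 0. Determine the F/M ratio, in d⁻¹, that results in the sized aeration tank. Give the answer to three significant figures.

F/M ≈ 0.219 d⁻¹

V·X = Y·Q·ΔS·θ_c gives V = 0.602 × 38200 × (687 − 23.5) × 7.85 / 2460 = 48690 m³.
F/M = Q·S₀ / (V·X) = 38200 × 687 / (48690 × 2460) = 0.2191 g soluble BOD₅·(g VSS·d)⁻¹.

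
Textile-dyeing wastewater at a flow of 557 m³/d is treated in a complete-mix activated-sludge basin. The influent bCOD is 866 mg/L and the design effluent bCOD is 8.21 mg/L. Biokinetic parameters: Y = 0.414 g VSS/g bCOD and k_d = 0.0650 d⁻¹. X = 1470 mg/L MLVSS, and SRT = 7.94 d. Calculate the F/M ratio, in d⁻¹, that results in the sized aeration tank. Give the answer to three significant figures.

From the SRT design equation V = Y Q (S₀−S) θ_c / [X (1 + k_d θ_c)] = 0.414 × 557 × (866 − 8.21) × 7.94 / [1470 × (1 + 0.0650 × 7.94)] = 1.57×10^6 / 2229 = 704.7 m³.
Food-to-microorganism ratio F/M = Q S₀ / (V X) = 557 × 866 / (704.7 × 1470) = 0.4656 d⁻¹.

F/M ≈ 0.466 d⁻¹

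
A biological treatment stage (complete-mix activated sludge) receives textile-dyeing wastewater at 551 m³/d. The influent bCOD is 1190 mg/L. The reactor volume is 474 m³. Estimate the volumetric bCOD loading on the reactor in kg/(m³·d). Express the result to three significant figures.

L_v ≈ 1.38 kg bCOD/(m³·d)

Volumetric loading L_v = Q·S₀ / V = 551 × 1190 g/m³ / 474.0 m³ = 1383 g/(m³·d) = 1.383 kg bCOD/(m³·d).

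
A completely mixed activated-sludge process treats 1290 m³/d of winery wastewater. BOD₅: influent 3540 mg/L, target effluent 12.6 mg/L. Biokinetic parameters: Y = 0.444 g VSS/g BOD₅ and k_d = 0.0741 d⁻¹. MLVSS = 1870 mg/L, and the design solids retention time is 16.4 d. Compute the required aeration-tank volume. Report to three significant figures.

V ≈ 8000 m³

Steady-state biomass mass balance: V·X·(1 + k_d·θ_c) = Y·Q·(S₀ − S)·θ_c, so V = 0.444 × 1290 × (3540 − 12.6) × 16.4 / [1870 × (1 + 0.0741 × 16.4)] = 3.31×10^7 / 4142 = 7999 m³.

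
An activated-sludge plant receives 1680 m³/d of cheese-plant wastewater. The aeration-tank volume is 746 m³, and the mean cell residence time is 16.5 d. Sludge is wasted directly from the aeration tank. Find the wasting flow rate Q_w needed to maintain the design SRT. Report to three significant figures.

With mixed-liquor wasting, θ_c = V/Q_w, so Q_w = V/θ_c = 746.0/16.5 = 45.21 m³/d.

Q_w ≈ 45.2 m³/d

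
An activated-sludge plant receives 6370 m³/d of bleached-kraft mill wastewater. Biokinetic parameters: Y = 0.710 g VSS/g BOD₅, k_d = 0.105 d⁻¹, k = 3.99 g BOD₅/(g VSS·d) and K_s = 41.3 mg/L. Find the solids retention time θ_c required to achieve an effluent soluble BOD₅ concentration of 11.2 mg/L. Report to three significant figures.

Specific growth rate at S = 11.2 mg/L: μ = YkS/(K_s+S) = 0.710·3.99·11.2/(41.3+11.2) = 0.6044 d⁻¹.
1/θ_c = 0.6044 − 0.105 = 0.4994 d⁻¹, so θ_c = 2.003 d.

θ_c ≈ 2.00 d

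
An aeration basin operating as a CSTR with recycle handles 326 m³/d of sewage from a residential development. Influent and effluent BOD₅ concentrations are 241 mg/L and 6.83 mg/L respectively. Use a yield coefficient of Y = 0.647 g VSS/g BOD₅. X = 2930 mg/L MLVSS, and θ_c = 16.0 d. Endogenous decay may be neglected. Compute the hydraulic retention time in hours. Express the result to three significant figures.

V·X = Y·Q·ΔS·θ_c gives V = 0.647 × 326 × (241 − 6.83) × 16.0 / 2930 = 269.7 m³.
Hydraulic retention time τ = V/Q = 269.7 / 326 = 0.8273 d = 19.86 h.

τ ≈ 19.9 h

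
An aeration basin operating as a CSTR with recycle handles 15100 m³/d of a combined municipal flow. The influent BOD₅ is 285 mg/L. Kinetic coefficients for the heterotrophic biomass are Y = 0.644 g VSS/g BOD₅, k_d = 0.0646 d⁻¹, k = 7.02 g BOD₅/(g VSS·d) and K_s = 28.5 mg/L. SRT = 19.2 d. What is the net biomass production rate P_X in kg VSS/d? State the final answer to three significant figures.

For a completely mixed reactor with recycle the Lawrence–McCarty relation gives S = K_s·(1 + k_d·θ_c) / [θ_c·(Y·k − k_d) − 1] = 28.5 × (1 + 0.0646 × 19.2) / [19.2 × (0.644 × 7.02 − 0.0646) − 1] = 63.85 / 84.56 = 0.7551 mg/L.
Correct the yield for decay: Y_obs = Y/(1 + k_d θ_c) = 0.644 / (1 + 0.0646 × 19.2) = 0.644 / 2.240 = 0.2875.
Mass of BOD₅ removed per day: Q(S₀ − S) = 15100 × 284.2 g/m³ = 4292 kg/d.
P_X = Y_obs · Q(S₀ − S) = 0.2875 × 4292 = 1234 kg VSS/d.

P_X ≈ 1230 kg VSS/d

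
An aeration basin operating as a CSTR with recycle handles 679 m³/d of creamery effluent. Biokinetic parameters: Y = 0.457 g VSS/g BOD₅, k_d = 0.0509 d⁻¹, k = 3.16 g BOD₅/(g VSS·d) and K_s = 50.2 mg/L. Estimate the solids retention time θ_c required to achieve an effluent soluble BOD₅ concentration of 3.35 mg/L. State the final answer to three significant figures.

At the target effluent, Y k S/(K_s+S) = 0.457×3.16×3.35/53.55 = 0.09034 d⁻¹.
1/θ_c = 0.09034 − 0.0509 = 0.03944 d⁻¹, so θ_c = 25.35 d.

θ_c ≈ 25.4 d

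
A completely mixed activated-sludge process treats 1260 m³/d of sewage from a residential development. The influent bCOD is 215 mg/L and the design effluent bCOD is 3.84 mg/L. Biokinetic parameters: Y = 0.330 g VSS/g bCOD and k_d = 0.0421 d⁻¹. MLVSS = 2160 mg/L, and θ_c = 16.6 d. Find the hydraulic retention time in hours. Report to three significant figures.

From the SRT design equation V = Y Q (S₀−S) θ_c / [X (1 + k_d θ_c)] = 0.330 × 1260 × (215 − 3.84) × 16.6 / [2160 × (1 + 0.0421 × 16.6)] = 1.46×10^6 / 3670 = 397.2 m³.
τ = V/Q = 397.2/1260 = 0.3152 d, or 7.565 h.

τ ≈ 7.57 h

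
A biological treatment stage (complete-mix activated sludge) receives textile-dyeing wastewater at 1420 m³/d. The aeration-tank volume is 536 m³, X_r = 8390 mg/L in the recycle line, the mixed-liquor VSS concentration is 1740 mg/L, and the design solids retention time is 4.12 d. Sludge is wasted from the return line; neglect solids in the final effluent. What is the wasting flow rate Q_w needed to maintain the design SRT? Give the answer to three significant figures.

Q_w ≈ 27.0 m³/d

Wasting from the return line (neglecting effluent solids): Q_w = V·X / (θ_c·X_r) = 536.0 × 1740 / (4.12 × 8390) = 26.98 m³/d.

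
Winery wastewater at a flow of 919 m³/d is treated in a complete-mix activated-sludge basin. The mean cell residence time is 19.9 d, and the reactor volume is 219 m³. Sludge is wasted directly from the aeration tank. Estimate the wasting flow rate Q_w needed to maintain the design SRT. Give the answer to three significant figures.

Q_w ≈ 11.0 m³/d

For wasting at MLVSS concentration, Q_w = V/θ_c = 219.0/19.9 = 11.01 m³/d.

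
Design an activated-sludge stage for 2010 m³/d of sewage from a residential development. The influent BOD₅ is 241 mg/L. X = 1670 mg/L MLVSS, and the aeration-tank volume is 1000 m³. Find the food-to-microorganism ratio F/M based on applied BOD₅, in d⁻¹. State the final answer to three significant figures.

Food-to-microorganism ratio F/M = Q S₀ / (V X) = 2010 × 241 / (1000 × 1670) = 0.2901 d⁻¹.

F/M ≈ 0.290 d⁻¹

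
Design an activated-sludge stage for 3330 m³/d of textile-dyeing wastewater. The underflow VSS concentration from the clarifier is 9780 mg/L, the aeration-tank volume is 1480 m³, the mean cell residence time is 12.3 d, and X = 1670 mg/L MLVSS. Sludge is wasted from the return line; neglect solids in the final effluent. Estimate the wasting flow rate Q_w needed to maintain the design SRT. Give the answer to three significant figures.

Q_w ≈ 20.5 m³/d

Wasting from the return line (neglecting effluent solids): Q_w = V·X / (θ_c·X_r) = 1480 × 1670 / (12.3 × 9780) = 20.55 m³/d.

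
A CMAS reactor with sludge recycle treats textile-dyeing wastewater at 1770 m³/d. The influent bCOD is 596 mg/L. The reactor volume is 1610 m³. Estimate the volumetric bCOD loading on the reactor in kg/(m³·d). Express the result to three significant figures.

L_v ≈ 0.655 kg bCOD/(m³·d)

Applied bCOD load per unit volume = Q·S₀/V = (1770 × 596/1000)/1610 = 0.6552 kg bCOD·m⁻³·d⁻¹.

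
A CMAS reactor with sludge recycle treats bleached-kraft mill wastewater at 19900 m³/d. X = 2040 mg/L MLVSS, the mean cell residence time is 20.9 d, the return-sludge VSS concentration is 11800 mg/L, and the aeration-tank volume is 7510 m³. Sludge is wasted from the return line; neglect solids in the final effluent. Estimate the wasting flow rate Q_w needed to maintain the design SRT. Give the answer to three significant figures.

Q_w = (V·X)/(θ_c X_r) = 7510 × 2040 / (20.9 × 11800) = 62.12 m³/d.

Q_w ≈ 62.1 m³/d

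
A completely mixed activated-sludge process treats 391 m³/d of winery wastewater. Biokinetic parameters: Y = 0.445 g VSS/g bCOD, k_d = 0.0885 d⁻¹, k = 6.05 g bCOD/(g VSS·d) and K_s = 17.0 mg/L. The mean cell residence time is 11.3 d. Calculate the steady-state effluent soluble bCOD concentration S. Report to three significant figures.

Effluent substrate depends only on kinetics and SRT: S = K_s(1 + k_d θ_c) / [θ_c(Yk − k_d) − 1] = 17.0 × (1 + 0.0885 × 11.3) / [11.3 × (0.445 × 6.05 − 0.0885) − 1] = 34.00 / 28.42 = 1.196 mg/L.

S ≈ 1.20 mg/L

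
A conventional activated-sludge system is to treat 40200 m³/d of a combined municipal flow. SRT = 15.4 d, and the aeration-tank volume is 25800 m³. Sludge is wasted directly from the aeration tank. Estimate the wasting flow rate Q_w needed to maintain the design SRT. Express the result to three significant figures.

Q_w ≈ 1680 m³/d

For wasting at MLVSS concentration, Q_w = V/θ_c = 25800/15.4 = 1675 m³/d.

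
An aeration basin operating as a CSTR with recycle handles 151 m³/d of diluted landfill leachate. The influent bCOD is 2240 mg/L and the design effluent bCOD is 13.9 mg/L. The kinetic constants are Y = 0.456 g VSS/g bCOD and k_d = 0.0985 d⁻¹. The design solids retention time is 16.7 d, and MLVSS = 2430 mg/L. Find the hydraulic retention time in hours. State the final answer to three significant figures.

Rearranging the biomass balance for a CMAS with decay, V = Y·Q·ΔS·θ_c / [X·(1+k_d θ_c)] = 0.456 × 151 × (2240 − 13.9) × 16.7 / [2430 × (1 + 0.0985 × 16.7)] = 2.56×10^6 / 6427 = 398.3 m³.
HRT = V/Q = 398.3 m³ / 151 m³·d⁻¹ = 2.638 d × 24 = 63.30 h.

τ ≈ 63.3 h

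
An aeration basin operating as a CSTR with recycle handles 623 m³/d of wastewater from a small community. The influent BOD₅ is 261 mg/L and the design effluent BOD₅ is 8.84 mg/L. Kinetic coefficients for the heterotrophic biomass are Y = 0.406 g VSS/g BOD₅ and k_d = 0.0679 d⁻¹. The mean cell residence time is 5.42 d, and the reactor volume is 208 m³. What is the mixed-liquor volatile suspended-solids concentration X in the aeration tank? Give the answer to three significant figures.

X ≈ 1210 mg/L

Solving the biomass balance for X: X = Y Q (S₀−S) θ_c / [V (1+k_d θ_c)] = 0.406 × 623 × (261 − 8.84) × 5.42 / [208 × (1 + 0.0679 × 5.42)] = 1215 mg/L.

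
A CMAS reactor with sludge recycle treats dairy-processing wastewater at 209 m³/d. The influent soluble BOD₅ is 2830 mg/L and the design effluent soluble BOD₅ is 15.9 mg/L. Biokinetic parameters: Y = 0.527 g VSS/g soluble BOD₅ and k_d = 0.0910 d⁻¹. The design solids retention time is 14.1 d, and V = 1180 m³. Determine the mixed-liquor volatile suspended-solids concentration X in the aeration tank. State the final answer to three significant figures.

Solving the biomass balance for X: X = Y Q (S₀−S) θ_c / [V (1+k_d θ_c)] = 0.527 × 209 × (2830 − 15.9) × 14.1 / [1180 × (1 + 0.0910 × 14.1)] = 1622 mg/L.

X ≈ 1620 mg/L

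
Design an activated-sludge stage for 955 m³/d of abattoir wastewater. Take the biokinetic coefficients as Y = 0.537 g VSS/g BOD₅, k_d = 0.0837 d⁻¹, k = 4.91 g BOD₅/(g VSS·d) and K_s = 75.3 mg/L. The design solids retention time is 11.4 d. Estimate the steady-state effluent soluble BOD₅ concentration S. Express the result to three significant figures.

From the Monod/SRT balance for a CMAS, S = K_s·(1+k_d θ_c)/[θ_c·(Y k − k_d) − 1] = 75.3 × (1 + 0.0837 × 11.4) / [11.4 × (0.537 × 4.91 − 0.0837) − 1] = 147.1 / 28.10 = 5.236 mg/L.

S ≈ 5.24 mg/L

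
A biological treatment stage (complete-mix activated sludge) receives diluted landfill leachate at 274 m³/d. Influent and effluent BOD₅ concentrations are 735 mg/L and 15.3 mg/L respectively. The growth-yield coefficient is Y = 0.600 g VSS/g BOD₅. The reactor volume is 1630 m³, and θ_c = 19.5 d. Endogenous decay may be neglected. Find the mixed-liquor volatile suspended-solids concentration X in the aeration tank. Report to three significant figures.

X = Y·Q·ΔS·θ_c / V = 0.600 × 274 × (735 − 15.3) × 19.5 / 1630 = 1415 mg/L.

X ≈ 1420 mg/L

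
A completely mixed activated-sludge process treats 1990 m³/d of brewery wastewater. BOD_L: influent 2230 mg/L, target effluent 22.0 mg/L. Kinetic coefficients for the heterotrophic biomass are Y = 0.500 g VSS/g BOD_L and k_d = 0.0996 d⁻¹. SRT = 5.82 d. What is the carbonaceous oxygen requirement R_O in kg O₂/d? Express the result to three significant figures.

Correct the yield for decay: Y_obs = Y/(1 + k_d θ_c) = 0.500 / (1 + 0.0996 × 5.82) = 0.500 / 1.580 = 0.3165.
Q·(S₀ − S) = 1990 × (2230 − 22.0) × 10⁻³ = 4394 kg/d removed.
Net sludge production P_X = 0.3165 × 4394 = 1391 kg VSS/d.
R_O = Q·(S₀ − S) − 1.42·P_X = 4394 − 1.42 × 1391 = 2419 kg O₂/d.

R_O ≈ 2420 kg O₂/d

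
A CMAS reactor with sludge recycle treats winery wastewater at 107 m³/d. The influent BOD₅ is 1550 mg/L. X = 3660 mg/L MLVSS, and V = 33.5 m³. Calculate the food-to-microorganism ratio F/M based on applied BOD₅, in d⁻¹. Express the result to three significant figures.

F/M ≈ 1.35 d⁻¹

Food-to-microorganism ratio F/M = Q S₀ / (V X) = 107 × 1550 / (33.50 × 3660) = 1.353 d⁻¹.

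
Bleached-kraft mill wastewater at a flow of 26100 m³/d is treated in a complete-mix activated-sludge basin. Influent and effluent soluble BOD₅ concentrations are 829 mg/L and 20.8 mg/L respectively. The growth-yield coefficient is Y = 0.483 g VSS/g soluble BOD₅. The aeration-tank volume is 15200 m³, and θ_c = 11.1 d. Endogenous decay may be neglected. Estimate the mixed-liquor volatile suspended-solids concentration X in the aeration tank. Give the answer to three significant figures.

X ≈ 7440 mg/L

X = Y·Q·ΔS·θ_c / V = 0.483 × 26100 × (829 − 20.8) × 11.1 / 15200 = 7440 mg/L.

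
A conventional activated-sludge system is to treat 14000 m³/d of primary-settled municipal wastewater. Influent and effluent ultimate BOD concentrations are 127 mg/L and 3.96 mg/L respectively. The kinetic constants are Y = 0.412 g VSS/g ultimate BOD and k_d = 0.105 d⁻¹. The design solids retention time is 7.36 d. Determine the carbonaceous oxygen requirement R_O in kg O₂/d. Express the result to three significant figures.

Correct the yield for decay: Y_obs = Y/(1 + k_d θ_c) = 0.412 / (1 + 0.105 × 7.36) = 0.412 / 1.773 = 0.2324.
Mass of ultimate BOD removed per day: Q(S₀ − S) = 14000 × 123.0 g/m³ = 1723 kg/d.
P_X = Y_obs·Q·(S₀ − S) = 0.2324 × 1723 = 400.3 kg VSS/d.
R_O = Q·ΔS − 1.42 P_X = 1723 − 568.5 = 1154 kg O₂/d.

R_O ≈ 1150 kg O₂/d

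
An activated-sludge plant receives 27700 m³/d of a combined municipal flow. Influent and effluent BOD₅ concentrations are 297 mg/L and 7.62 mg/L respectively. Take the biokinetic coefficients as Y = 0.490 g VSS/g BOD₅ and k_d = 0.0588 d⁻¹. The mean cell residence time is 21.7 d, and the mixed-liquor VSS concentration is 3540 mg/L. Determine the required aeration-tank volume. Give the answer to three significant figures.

V ≈ 10600 m³

Rearranging the biomass balance for a CMAS with decay, V = Y·Q·ΔS·θ_c / [X·(1+k_d θ_c)] = 0.490 × 27700 × (297 − 7.62) × 21.7 / [3540 × (1 + 0.0588 × 21.7)] = 8.52×10^7 / 8057 = 10579 m³.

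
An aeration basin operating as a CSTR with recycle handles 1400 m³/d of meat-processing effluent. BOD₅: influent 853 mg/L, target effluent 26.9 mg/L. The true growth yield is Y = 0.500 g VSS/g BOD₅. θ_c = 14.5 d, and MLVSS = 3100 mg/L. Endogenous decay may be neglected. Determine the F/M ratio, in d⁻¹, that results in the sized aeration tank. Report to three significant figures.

Biomass mass balance (decay neglected): V·X = Y·Q·(S₀ − S)·θ_c, so V = 0.500 × 1400 × (853 − 26.9) × 14.5 / 3100 = 2705 m³.
Food-to-microorganism ratio F/M = Q S₀ / (V X) = 1400 × 853 / (2705 × 3100) = 0.1424 d⁻¹.

F/M ≈ 0.142 d⁻¹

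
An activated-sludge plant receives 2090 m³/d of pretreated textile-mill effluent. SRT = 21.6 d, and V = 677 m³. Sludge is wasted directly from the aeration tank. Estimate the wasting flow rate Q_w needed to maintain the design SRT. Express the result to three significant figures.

Wasting from the aeration tank: Q_w = V / θ_c = 677.0 / 21.6 = 31.34 m³/d.

Q_w ≈ 31.3 m³/d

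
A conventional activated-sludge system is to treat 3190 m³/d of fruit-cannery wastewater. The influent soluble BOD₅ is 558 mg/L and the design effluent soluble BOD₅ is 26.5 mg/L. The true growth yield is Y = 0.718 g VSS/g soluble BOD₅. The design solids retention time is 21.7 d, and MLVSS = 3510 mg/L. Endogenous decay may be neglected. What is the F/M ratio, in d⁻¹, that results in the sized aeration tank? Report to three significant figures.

F/M ≈ 0.0674 d⁻¹

With k_d = 0 the design equation reduces to V = Y Q (S₀−S) θ_c / X = 0.718 × 3190 × (558 − 26.5) × 21.7 / 3510 = 7526 m³.
Food-to-microorganism ratio F/M = Q S₀ / (V X) = 3190 × 558 / (7526 × 3510) = 0.06738 d⁻¹.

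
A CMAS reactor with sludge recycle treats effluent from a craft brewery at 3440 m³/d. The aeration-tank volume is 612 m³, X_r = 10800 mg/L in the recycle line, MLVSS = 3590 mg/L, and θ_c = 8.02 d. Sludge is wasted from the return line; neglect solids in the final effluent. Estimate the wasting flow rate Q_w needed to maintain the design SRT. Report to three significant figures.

Q_w ≈ 25.4 m³/d

Q_w = (V·X)/(θ_c X_r) = 612.0 × 3590 / (8.02 × 10800) = 25.37 m³/d.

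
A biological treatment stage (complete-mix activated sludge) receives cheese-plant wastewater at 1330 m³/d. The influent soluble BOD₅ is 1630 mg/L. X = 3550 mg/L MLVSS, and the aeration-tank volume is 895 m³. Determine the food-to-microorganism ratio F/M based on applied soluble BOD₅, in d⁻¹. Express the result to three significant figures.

F/M = applied load / biomass = Q·S₀/(V·X) = 1330 × 1630 / (895.0 × 3550) = 0.6823 d⁻¹.

F/M ≈ 0.682 d⁻¹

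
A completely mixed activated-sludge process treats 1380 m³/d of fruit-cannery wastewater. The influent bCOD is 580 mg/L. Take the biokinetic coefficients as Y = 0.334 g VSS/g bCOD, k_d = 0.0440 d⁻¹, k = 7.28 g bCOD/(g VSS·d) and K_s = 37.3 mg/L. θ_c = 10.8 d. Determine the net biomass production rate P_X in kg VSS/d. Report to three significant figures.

From the Monod/SRT balance for a CMAS, S = K_s·(1+k_d θ_c)/[θ_c·(Y k − k_d) − 1] = 37.3 × (1 + 0.0440 × 10.8) / [10.8 × (0.334 × 7.28 − 0.0440) − 1] = 55.02 / 24.79 = 2.220 mg/L.
Correct the yield for decay: Y_obs = Y/(1 + k_d θ_c) = 0.334 / (1 + 0.0440 × 10.8) = 0.334 / 1.475 = 0.2264.
Mass of bCOD removed per day: Q(S₀ − S) = 1380 × 577.8 g/m³ = 797.3 kg/d.
P_X = Y_obs · Q(S₀ − S) = 0.2264 × 797.3 = 180.5 kg VSS/d.

P_X ≈ 181 kg VSS/d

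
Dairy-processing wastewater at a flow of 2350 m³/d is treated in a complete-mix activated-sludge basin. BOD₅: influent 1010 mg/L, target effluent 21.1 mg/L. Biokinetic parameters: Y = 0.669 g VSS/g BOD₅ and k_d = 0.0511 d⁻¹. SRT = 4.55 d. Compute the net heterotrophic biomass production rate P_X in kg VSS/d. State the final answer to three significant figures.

Observed yield with endogenous decay: Y_obs = Y / (1 + k_d·θ_c) = 0.669 / (1 + 0.0511 × 4.55) = 0.669 / 1.233 = 0.5428 g VSS/g BOD₅.
Substrate removed = Q·(S₀ − S) = 2350 m³/d × (1010 − 21.1) g/m³ = 2.32×10^6 g/d = 2324 kg/d.
P_X = Y_obs · Q(S₀ − S) = 0.5428 × 2324 = 1261 kg VSS/d.

P_X ≈ 1260 kg VSS/d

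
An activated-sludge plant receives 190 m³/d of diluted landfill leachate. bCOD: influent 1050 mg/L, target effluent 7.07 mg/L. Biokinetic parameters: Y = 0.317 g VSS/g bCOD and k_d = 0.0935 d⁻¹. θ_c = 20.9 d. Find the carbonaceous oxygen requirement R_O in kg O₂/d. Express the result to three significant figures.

R_O ≈ 168 kg O₂/d

Observed yield with endogenous decay: Y_obs = Y / (1 + k_d·θ_c) = 0.317 / (1 + 0.0935 × 20.9) = 0.317 / 2.954 = 0.1073 g VSS/g bCOD.
Substrate removed = Q·(S₀ − S) = 190 m³/d × (1050 − 7.07) g/m³ = 1.98×10^5 g/d = 198.2 kg/d.
Biomass synthesised: P_X = Y_obs × 198.2 = 21.26 kg VSS/d.
Carbonaceous O₂ demand = substrate oxidised − cell-mass equivalent = 198.2 − 1.42 × 21.26 = 168.0 kg O₂/d.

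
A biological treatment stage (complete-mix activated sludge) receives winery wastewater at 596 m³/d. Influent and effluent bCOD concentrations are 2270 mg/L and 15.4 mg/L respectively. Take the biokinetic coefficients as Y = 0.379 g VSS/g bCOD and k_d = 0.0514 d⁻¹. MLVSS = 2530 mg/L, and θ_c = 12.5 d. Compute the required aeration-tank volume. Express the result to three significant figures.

V ≈ 1530 m³

Steady-state biomass mass balance: V·X·(1 + k_d·θ_c) = Y·Q·(S₀ − S)·θ_c, so V = 0.379 × 596 × (2270 − 15.4) × 12.5 / [2530 × (1 + 0.0514 × 12.5)] = 6.37×10^6 / 4156 = 1532 m³.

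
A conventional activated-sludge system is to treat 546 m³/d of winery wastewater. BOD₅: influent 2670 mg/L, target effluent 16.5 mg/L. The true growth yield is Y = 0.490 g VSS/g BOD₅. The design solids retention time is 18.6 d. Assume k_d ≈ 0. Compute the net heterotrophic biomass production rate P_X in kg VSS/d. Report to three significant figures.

With endogenous decay neglected, the observed yield equals the true yield: Y_obs = Y = 0.490 g VSS/g BOD₅.
Substrate removed = Q·(S₀ − S) = 546 m³/d × (2670 − 16.5) g/m³ = 1.45×10^6 g/d = 1449 kg/d.
So the net sludge growth is P_X = 0.4900 × 1449 = 709.9 kg VSS/d.

P_X ≈ 710 kg VSS/d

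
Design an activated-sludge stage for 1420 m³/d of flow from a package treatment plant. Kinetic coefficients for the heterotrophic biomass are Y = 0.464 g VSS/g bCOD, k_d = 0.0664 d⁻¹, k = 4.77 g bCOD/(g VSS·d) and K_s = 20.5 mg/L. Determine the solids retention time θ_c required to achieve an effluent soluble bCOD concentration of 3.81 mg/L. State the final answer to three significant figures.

Specific growth rate at S = 3.81 mg/L: μ = YkS/(K_s+S) = 0.464·4.77·3.81/(20.5+3.81) = 0.3469 d⁻¹.
Then 1/θ_c = μ − k_d = 0.3469 − 0.0664 = 0.2805 d⁻¹, giving θ_c = 3.565 d.

θ_c ≈ 3.57 d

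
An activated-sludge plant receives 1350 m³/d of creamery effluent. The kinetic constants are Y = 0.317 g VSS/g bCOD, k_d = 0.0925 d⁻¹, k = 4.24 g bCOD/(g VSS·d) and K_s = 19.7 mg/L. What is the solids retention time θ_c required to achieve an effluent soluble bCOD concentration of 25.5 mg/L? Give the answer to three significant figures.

θ_c ≈ 1.50 d

From 1/θ_c = Y·k·S/(K_s + S) − k_d: Y·k·S/(K_s+S) = 0.317 × 4.24 × 25.5 / (19.7 + 25.5) = 0.7583 d⁻¹.
1/θ_c = 0.7583 − 0.0925 = 0.6658 d⁻¹, so θ_c = 1.502 d.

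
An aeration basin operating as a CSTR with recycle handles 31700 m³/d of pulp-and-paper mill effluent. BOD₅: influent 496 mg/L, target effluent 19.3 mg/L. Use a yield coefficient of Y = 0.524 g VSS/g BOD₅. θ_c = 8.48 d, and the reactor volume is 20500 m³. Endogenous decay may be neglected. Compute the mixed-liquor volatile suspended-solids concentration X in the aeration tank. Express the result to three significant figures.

X ≈ 3280 mg/L

X = Y·Q·ΔS·θ_c / V = 0.524 × 31700 × (496 − 19.3) × 8.48 / 20500 = 3276 mg/L.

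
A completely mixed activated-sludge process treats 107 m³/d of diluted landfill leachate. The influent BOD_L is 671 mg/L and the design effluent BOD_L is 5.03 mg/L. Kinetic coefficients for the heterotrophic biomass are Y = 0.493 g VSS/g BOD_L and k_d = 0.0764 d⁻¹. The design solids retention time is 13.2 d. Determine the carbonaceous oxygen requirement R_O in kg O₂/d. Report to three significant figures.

R_O ≈ 46.4 kg O₂/d

Y_obs = Y / (1 + k_d θ_c) = 0.493 / (1 + 0.0764 × 13.2) = 0.493 / 2.008 = 0.2455.
Q·(S₀ − S) = 107 × (671 − 5.03) × 10⁻³ = 71.26 kg/d removed.
Biomass synthesised: P_X = Y_obs × 71.26 = 17.49 kg VSS/d.
R_O = Q·ΔS − 1.42 P_X = 71.26 − 24.84 = 46.42 kg O₂/d.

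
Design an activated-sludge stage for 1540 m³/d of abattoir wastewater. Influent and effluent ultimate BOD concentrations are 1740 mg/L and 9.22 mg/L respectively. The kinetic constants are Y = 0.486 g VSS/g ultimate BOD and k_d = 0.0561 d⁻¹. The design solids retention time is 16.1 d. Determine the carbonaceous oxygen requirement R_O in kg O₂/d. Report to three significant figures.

The observed yield is Y_obs = Y/(1 + k_d·θ_c) = 0.486 / (1 + 0.0561 × 16.1) = 0.486 / 1.903 = 0.2554 g VSS per g ultimate BOD removed.
Q·(S₀ − S) = 1540 × (1740 − 9.22) × 10⁻³ = 2665 kg/d removed.
P_X = Y_obs·Q·(S₀ − S) = 0.2554 × 2665 = 680.6 kg VSS/d.
R_O = Q·(S₀ − S) − 1.42·P_X = 2665 − 1.42 × 680.6 = 1699 kg O₂/d.

R_O ≈ 1700 kg O₂/d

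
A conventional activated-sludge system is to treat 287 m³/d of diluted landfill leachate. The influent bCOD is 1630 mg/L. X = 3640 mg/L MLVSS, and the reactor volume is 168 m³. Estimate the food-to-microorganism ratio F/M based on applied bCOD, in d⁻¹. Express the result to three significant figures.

F/M ≈ 0.765 d⁻¹

F/M = Q·S₀ / (V·X) = 287 × 1630 / (168.0 × 3640) = 0.7650 g bCOD·(g VSS·d)⁻¹.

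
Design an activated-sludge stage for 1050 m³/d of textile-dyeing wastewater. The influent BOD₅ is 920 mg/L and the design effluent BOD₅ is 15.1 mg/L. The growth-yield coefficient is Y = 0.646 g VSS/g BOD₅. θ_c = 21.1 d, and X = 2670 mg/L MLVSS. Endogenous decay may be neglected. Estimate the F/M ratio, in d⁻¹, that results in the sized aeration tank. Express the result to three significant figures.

F/M ≈ 0.0746 d⁻¹

V·X = Y·Q·ΔS·θ_c gives V = 0.646 × 1050 × (920 − 15.1) × 21.1 / 2670 = 4851 m³.
F/M = applied load / biomass = Q·S₀/(V·X) = 1050 × 920 / (4851 × 2670) = 0.07459 d⁻¹.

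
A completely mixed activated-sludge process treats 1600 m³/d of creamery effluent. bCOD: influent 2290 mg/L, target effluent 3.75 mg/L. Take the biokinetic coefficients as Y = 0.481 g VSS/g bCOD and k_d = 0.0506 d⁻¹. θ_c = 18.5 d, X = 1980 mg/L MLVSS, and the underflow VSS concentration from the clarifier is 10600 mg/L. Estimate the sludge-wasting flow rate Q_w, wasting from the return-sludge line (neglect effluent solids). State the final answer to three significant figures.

Q_w ≈ 85.7 m³/d

From the SRT design equation V = Y Q (S₀−S) θ_c / [X (1 + k_d θ_c)] = 0.481 × 1600 × (2290 − 3.75) × 18.5 / [1980 × (1 + 0.0506 × 18.5)] = 3.26×10^7 / 3833 = 8491 m³.
Q_w = (V·X)/(θ_c X_r) = 8491 × 1980 / (18.5 × 10600) = 85.73 m³/d.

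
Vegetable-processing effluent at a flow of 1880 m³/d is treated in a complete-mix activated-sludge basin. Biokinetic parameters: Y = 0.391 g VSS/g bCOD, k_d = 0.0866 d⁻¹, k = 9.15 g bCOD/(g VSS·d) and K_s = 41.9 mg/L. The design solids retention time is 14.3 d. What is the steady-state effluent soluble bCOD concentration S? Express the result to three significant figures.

Effluent substrate depends only on kinetics and SRT: S = K_s(1 + k_d θ_c) / [θ_c(Yk − k_d) − 1] = 41.9 × (1 + 0.0866 × 14.3) / [14.3 × (0.391 × 9.15 − 0.0866) − 1] = 93.79 / 48.92 = 1.917 mg/L.

S ≈ 1.92 mg/L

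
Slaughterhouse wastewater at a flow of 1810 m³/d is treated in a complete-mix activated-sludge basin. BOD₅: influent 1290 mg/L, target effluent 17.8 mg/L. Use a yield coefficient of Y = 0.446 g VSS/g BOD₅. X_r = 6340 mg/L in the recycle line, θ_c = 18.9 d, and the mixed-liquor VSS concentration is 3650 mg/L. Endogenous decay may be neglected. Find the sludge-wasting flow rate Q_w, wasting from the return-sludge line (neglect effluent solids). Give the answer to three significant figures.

V·X = Y·Q·ΔS·θ_c gives V = 0.446 × 1810 × (1290 − 17.8) × 18.9 / 3650 = 5318 m³.
Q_w = (V·X)/(θ_c X_r) = 5318 × 3650 / (18.9 × 6340) = 162.0 m³/d.

Q_w ≈ 162 m³/d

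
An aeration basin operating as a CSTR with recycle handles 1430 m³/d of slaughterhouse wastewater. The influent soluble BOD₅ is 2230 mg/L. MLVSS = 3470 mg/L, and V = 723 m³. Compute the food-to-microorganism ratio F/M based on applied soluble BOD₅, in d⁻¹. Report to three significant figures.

F/M ≈ 1.27 d⁻¹

F/M = applied load / biomass = Q·S₀/(V·X) = 1430 × 2230 / (723.0 × 3470) = 1.271 d⁻¹.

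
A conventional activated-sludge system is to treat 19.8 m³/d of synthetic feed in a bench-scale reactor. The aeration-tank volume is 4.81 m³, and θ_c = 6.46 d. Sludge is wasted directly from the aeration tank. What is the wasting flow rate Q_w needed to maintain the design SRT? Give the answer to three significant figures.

Wasting from the aeration tank: Q_w = V / θ_c = 4.810 / 6.46 = 0.7446 m³/d.

Q_w ≈ 0.745 m³/d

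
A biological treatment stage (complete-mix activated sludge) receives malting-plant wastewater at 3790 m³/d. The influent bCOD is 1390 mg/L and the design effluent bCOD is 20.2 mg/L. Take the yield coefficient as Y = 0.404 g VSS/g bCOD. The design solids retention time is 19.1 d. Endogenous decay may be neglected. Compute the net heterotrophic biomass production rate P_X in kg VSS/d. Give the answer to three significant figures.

Since k_d ≈ 0, Y_obs = Y = 0.404 g VSS/g bCOD.
Q·(S₀ − S) = 3790 × (1390 − 20.2) × 10⁻³ = 5192 kg/d removed.
So the net sludge growth is P_X = 0.4040 × 5192 = 2097 kg VSS/d.

P_X ≈ 2100 kg VSS/d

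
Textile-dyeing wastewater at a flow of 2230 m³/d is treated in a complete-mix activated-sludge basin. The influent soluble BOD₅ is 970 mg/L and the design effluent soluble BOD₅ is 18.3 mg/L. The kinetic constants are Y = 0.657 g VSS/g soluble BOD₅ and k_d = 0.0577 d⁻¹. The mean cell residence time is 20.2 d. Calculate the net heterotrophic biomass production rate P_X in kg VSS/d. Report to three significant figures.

P_X ≈ 644 kg VSS/d

Observed yield with endogenous decay: Y_obs = Y / (1 + k_d·θ_c) = 0.657 / (1 + 0.0577 × 20.2) = 0.657 / 2.166 = 0.3034 g VSS/g soluble BOD₅.
Substrate removed = Q·(S₀ − S) = 2230 m³/d × (970 − 18.3) g/m³ = 2.12×10^6 g/d = 2122 kg/d.
Net biomass production P_X = Y_obs × Q·(S₀ − S) = 0.3034 × 2122 = 643.9 kg VSS/d.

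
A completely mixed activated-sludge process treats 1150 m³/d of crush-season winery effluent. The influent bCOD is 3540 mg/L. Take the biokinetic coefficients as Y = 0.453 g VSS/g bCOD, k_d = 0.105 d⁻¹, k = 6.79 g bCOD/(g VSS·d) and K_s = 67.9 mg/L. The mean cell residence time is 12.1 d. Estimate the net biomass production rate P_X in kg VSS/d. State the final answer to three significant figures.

From the Monod/SRT balance for a CMAS, S = K_s·(1+k_d θ_c)/[θ_c·(Y k − k_d) − 1] = 67.9 × (1 + 0.105 × 12.1) / [12.1 × (0.453 × 6.79 − 0.105) − 1] = 154.2 / 34.95 = 4.411 mg/L.
Y_obs = Y / (1 + k_d θ_c) = 0.453 / (1 + 0.105 × 12.1) = 0.453 / 2.271 = 0.1995.
ΔS = 3540 − 4.41 = 3536 mg/L, so the substrate removal rate is 1150 × 3536/1000 = 4066 kg bCOD/d.
P_X = Y_obs · Q(S₀ − S) = 0.1995 × 4066 = 811.2 kg VSS/d.

P_X ≈ 811 kg VSS/d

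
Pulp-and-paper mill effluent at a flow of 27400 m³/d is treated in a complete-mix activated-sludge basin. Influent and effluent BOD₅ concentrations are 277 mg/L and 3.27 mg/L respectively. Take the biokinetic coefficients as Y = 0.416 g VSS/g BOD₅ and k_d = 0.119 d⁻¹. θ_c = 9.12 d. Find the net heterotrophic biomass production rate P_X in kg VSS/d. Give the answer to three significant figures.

P_X ≈ 1500 kg VSS/d

Observed yield with endogenous decay: Y_obs = Y / (1 + k_d·θ_c) = 0.416 / (1 + 0.119 × 9.12) = 0.416 / 2.085 = 0.1995 g VSS/g BOD₅.
Substrate removed = Q·(S₀ − S) = 27400 m³/d × (277 − 3.27) g/m³ = 7.5×10^6 g/d = 7500 kg/d.
So the net sludge growth is P_X = 0.1995 × 7500 = 1496 kg VSS/d.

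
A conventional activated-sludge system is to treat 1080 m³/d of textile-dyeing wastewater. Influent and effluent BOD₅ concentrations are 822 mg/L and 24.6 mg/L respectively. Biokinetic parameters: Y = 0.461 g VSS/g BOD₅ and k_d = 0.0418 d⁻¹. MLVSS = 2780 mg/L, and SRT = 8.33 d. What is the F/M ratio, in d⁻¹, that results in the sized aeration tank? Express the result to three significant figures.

F/M ≈ 0.362 d⁻¹

Rearranging the biomass balance for a CMAS with decay, V = Y·Q·ΔS·θ_c / [X·(1+k_d θ_c)] = 0.461 × 1080 × (822 − 24.6) × 8.33 / [2780 × (1 + 0.0418 × 8.33)] = 3.31×10^6 / 3748 = 882.4 m³.
F/M = Q·S₀ / (V·X) = 1080 × 822 / (882.4 × 2780) = 0.3619 g BOD₅·(g VSS·d)⁻¹.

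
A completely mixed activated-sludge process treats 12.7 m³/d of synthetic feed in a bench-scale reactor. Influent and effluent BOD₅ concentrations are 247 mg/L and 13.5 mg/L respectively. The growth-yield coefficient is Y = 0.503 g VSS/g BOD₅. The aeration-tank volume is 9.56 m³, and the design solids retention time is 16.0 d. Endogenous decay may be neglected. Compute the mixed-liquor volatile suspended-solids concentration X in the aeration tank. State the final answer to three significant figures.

X ≈ 2500 mg/L

From V·X = Y·Q·(S₀ − S)·θ_c (decay neglected): X = 0.503 × 12.7 × (247 − 13.5) × 16.0 / 9.56 = 2496 mg/L.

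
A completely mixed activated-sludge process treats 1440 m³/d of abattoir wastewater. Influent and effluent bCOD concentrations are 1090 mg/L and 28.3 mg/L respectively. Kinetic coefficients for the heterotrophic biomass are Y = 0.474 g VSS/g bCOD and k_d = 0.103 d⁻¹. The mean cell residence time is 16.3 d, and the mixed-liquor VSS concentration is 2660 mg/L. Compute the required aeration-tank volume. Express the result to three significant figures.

V ≈ 1660 m³

Steady-state biomass mass balance: V·X·(1 + k_d·θ_c) = Y·Q·(S₀ − S)·θ_c, so V = 0.474 × 1440 × (1090 − 28.3) × 16.3 / [2660 × (1 + 0.103 × 16.3)] = 1.18×10^7 / 7126 = 1658 m³.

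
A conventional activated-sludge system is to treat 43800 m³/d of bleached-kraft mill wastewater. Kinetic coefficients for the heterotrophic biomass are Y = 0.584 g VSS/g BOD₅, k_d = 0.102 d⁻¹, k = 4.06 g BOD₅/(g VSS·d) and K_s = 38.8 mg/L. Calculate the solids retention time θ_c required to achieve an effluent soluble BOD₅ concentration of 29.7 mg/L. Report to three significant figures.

At the target effluent, Y k S/(K_s+S) = 0.584×4.06×29.7/68.50 = 1.028 d⁻¹.
1/θ_c = 1.028 − 0.102 = 0.9260 d⁻¹, so θ_c = 1.080 d.

θ_c ≈ 1.08 d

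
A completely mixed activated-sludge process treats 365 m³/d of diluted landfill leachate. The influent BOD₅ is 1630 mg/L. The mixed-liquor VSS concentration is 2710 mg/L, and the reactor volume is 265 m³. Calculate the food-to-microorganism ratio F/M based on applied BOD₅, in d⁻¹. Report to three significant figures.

F/M ≈ 0.828 d⁻¹

F/M = Q·S₀ / (V·X) = 365 × 1630 / (265.0 × 2710) = 0.8284 g BOD₅·(g VSS·d)⁻¹.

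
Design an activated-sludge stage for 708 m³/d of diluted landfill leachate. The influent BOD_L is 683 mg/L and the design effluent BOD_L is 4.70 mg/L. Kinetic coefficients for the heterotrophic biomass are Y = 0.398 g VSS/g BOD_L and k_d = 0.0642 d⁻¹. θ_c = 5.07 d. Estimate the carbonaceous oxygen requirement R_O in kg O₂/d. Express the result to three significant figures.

Observed yield with endogenous decay: Y_obs = Y / (1 + k_d·θ_c) = 0.398 / (1 + 0.0642 × 5.07) = 0.398 / 1.325 = 0.3003 g VSS/g BOD_L.
ΔS = 683 − 4.70 = 678.3 mg/L, so the substrate removal rate is 708 × 678.3/1000 = 480.2 kg BOD_L/d.
P_X = Y_obs·Q·(S₀ − S) = 0.3003 × 480.2 = 144.2 kg VSS/d.
Carbonaceous O₂ demand = substrate oxidised − cell-mass equivalent = 480.2 − 1.42 × 144.2 = 275.5 kg O₂/d.

R_O ≈ 275 kg O₂/d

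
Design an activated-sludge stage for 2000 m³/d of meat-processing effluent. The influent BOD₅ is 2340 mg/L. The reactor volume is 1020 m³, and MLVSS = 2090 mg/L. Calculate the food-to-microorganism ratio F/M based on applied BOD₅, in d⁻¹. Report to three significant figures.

F/M = Q·S₀ / (V·X) = 2000 × 2340 / (1020 × 2090) = 2.195 g BOD₅·(g VSS·d)⁻¹.

F/M ≈ 2.20 d⁻¹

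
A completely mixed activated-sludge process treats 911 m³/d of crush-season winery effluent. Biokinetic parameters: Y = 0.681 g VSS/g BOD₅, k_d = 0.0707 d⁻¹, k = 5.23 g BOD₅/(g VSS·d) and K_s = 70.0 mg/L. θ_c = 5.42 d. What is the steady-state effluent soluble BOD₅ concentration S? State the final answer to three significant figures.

S ≈ 5.40 mg/L

From the Monod/SRT balance for a CMAS, S = K_s·(1+k_d θ_c)/[θ_c·(Y k − k_d) − 1] = 70.0 × (1 + 0.0707 × 5.42) / [5.42 × (0.681 × 5.23 − 0.0707) − 1] = 96.82 / 17.92 = 5.403 mg/L.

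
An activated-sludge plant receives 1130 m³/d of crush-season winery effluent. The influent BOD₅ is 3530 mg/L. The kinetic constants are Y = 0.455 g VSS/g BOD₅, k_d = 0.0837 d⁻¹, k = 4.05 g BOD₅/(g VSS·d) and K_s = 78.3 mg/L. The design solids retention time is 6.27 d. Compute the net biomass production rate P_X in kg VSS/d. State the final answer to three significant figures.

P_X ≈ 1190 kg VSS/d

From the Monod/SRT balance for a CMAS, S = K_s·(1+k_d θ_c)/[θ_c·(Y k − k_d) − 1] = 78.3 × (1 + 0.0837 × 6.27) / [6.27 × (0.455 × 4.05 − 0.0837) − 1] = 119.4 / 10.03 = 11.90 mg/L.
Y_obs = Y / (1 + k_d θ_c) = 0.455 / (1 + 0.0837 × 6.27) = 0.455 / 1.525 = 0.2984.
ΔS = 3530 − 11.9 = 3518 mg/L, so the substrate removal rate is 1130 × 3518/1000 = 3975 kg BOD₅/d.
Biomass produced: P_X = Y_obs·Q·ΔS = 0.2984 × 3975 ≈ 1186 kg VSS/d.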